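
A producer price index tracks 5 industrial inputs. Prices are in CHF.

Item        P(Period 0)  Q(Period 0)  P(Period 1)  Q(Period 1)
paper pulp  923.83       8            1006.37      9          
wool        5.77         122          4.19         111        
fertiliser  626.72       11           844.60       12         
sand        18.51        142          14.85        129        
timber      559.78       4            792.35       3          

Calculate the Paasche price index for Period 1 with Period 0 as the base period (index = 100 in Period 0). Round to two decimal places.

Paasche price index uses current-period quantities as weights.
ΣP(Period 1)·Q(Period 1) = 1006.37×9 + 4.19×111 + 844.60×12 + 14.85×129 + 792.35×3 = 9057.33 + 465.09 + 10135.2 + 1915.65 + 2377.05 = 23950.32
ΣP(Period 0)·Q(Period 1) = 923.83×9 + 5.77×111 + 626.72×12 + 18.51×129 + 559.78×3 = 8314.47 + 640.47 + 7520.64 + 2387.79 + 1679.34 = 20542.71
Index = 23950.32 / 20542.71 × 100 = 116.5879

116.59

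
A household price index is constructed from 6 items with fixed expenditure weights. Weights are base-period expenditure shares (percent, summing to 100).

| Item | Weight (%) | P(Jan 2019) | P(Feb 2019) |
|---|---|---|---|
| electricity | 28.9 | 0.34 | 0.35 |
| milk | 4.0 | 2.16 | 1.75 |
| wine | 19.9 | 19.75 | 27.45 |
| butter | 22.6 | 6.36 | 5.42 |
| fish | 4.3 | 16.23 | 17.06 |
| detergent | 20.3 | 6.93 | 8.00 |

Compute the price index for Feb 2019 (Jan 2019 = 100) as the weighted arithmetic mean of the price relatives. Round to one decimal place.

electricity: 28.9 × (0.35/0.34) = 28.9 × 1.029412 = 29.7500
milk: 4.0 × (1.75/2.16) = 4.0 × 0.810185 = 3.2407
wine: 19.9 × (27.45/19.75) = 19.9 × 1.389873 = 27.6585
butter: 22.6 × (5.42/6.36) = 22.6 × 0.852201 = 19.2597
fish: 4.3 × (17.06/16.23) = 4.3 × 1.051140 = 4.5199
detergent: 20.3 × (8.00/6.93) = 20.3 × 1.154401 = 23.4343
Index = Σ wᵢ·(p₁ᵢ/p₀ᵢ) = 29.7500 + 3.2407 + 27.6585 + 19.2597 + 4.5199 + 23.4343 = 107.8632

107.9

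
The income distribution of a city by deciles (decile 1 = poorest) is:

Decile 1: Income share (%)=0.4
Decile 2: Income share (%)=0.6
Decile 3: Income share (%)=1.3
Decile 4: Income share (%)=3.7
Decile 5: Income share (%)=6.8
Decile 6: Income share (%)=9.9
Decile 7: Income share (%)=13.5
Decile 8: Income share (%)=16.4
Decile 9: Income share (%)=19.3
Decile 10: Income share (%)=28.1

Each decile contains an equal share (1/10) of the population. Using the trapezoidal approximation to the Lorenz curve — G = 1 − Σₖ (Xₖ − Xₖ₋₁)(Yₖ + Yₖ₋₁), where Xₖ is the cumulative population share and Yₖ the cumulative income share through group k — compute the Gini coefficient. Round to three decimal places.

Cumulative income shares Yₖ: 0.0040, 0.0100, 0.0230, 0.0600, 0.1280, 0.2270, 0.3620, 0.5260, 0.7190, 1.0000
Σ (Xₖ−Xₖ₋₁)(Yₖ+Yₖ₋₁) = (1/10)(0.0040+0.0000) + (1/10)(0.0100+0.0040) + (1/10)(0.0230+0.0100) + (1/10)(0.0600+0.0230) + (1/10)(0.1280+0.0600) + (1/10)(0.2270+0.1280) + (1/10)(0.3620+0.2270) + (1/10)(0.5260+0.3620) + (1/10)(0.7190+0.5260) + (1/10)(1.0000+0.7190)
  = 0.0004 + 0.0014 + 0.0033 + 0.0083 + 0.0188 + 0.0355 + 0.0589 + 0.0888 + 0.1245 + 0.1719 = 0.5118
G = 1 − 0.5118 = 0.4882

0.488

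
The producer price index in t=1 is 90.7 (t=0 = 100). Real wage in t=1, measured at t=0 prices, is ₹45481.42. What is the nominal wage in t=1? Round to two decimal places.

Nominal = Real × (Index/100) = 45481.42 × (90.7/100)
        = 45481.42 × 0.907 = 41251.6479

41251.65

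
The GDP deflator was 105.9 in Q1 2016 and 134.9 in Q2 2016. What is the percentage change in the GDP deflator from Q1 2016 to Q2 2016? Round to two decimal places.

27.38%

Change = (134.9 − 105.9) / 105.9 × 100
       = 29.0 / 105.9 × 100 = 27.3843%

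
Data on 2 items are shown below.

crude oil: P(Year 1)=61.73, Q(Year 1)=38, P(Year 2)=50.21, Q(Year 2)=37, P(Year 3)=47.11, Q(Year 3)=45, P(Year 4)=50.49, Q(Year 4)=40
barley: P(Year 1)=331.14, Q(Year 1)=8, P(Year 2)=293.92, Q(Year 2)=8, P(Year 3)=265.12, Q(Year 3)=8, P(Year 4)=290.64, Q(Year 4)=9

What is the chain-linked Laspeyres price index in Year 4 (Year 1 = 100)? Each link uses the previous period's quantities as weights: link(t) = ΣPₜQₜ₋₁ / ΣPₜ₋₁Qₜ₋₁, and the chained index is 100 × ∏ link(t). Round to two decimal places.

84.86

Link Year 1→Year 2:
ΣP(Year 2)Q(Year 1) = 50.21×38 + 293.92×8 = 1907.98 + 2351.36 = 4259.34
ΣP(Year 1)Q(Year 1) = 61.73×38 + 331.14×8 = 2345.74 + 2649.12 = 4994.86
link = 4259.34/4994.86 = 0.852745
Link Year 2→Year 3:
ΣP(Year 3)Q(Year 2) = 47.11×37 + 265.12×8 = 1743.07 + 2120.96 = 3864.03
ΣP(Year 2)Q(Year 2) = 50.21×37 + 293.92×8 = 1857.77 + 2351.36 = 4209.13
link = 3864.03/4209.13 = 0.918012
Link Year 3→Year 4:
ΣP(Year 4)Q(Year 3) = 50.49×45 + 290.64×8 = 2272.05 + 2325.12 = 4597.17
ΣP(Year 3)Q(Year 3) = 47.11×45 + 265.12×8 = 2119.95 + 2120.96 = 4240.91
link = 4597.17/4240.91 = 1.084006
Chained index = 100 × 0.852745 × 0.918012 × 1.084006 = 84.8591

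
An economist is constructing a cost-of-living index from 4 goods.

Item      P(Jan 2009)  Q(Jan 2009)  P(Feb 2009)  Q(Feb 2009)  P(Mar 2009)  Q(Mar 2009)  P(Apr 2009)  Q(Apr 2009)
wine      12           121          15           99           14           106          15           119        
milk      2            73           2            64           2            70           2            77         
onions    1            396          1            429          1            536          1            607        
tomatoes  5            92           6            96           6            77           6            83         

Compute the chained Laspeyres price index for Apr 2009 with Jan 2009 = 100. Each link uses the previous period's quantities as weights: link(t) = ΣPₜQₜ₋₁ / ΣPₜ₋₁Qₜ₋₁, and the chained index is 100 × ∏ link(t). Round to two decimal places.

118.67

Link Jan 2009→Feb 2009:
ΣP(Feb 2009)Q(Jan 2009) = 15×121 + 2×73 + 1×396 + 6×92 = 1815 + 146 + 396 + 552 = 2909
ΣP(Jan 2009)Q(Jan 2009) = 12×121 + 2×73 + 1×396 + 5×92 = 1452 + 146 + 396 + 460 = 2454
link = 2909/2454 = 1.185412
Link Feb 2009→Mar 2009:
ΣP(Mar 2009)Q(Feb 2009) = 14×99 + 2×64 + 1×429 + 6×96 = 1386 + 128 + 429 + 576 = 2519
ΣP(Feb 2009)Q(Feb 2009) = 15×99 + 2×64 + 1×429 + 6×96 = 1485 + 128 + 429 + 576 = 2618
link = 2519/2618 = 0.962185
Link Mar 2009→Apr 2009:
ΣP(Apr 2009)Q(Mar 2009) = 15×106 + 2×70 + 1×536 + 6×77 = 1590 + 140 + 536 + 462 = 2728
ΣP(Mar 2009)Q(Mar 2009) = 14×106 + 2×70 + 1×536 + 6×77 = 1484 + 140 + 536 + 462 = 2622
link = 2728/2622 = 1.040427
Chained index = 100 × 1.185412 × 0.962185 × 1.040427 = 118.6696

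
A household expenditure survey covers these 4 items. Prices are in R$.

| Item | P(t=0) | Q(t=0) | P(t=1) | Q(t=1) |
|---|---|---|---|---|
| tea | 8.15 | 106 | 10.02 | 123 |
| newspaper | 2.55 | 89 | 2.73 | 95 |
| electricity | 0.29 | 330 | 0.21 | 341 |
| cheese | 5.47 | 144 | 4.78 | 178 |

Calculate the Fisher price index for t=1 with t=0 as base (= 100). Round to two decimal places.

Laspeyres component (base-period weights):
ΣP(t=1)Q(t=0) = 10.02×106 + 2.73×89 + 0.21×330 + 4.78×144 = 1062.12 + 242.97 + 69.3 + 688.32 = 2062.71
ΣP(t=0)Q(t=0) = 8.15×106 + 2.55×89 + 0.29×330 + 5.47×144 = 863.9 + 226.95 + 95.7 + 787.68 = 1974.23
L = 2062.71 / 1974.23 × 100 = 104.4817
Paasche component (current-period weights):
ΣP(t=1)Q(t=1) = 10.02×123 + 2.73×95 + 0.21×341 + 4.78×178 = 1232.46 + 259.35 + 71.61 + 850.84 = 2414.26
ΣP(t=0)Q(t=1) = 8.15×123 + 2.55×95 + 0.29×341 + 5.47×178 = 1002.45 + 242.25 + 98.89 + 973.66 = 2317.25
P = 2414.26 / 2317.25 × 100 = 104.1864
Fisher = √(L × P) = √(104.4817 × 104.1864) = 104.3340

104.33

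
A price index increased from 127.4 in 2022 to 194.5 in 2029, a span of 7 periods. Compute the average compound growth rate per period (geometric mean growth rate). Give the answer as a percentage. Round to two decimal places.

Growth factor = (194.5/127.4)^(1/7) = (1.526688)^(1/7) = 1.062307
Growth rate = 1.062307 − 1 = 0.062307 = 6.2307%

6.23%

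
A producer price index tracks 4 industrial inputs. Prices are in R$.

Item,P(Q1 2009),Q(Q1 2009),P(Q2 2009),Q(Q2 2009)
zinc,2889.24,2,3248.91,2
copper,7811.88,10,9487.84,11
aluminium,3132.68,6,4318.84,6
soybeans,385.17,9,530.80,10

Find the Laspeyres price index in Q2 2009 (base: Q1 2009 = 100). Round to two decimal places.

124.40

Laspeyres price index uses base-period quantities as weights.
ΣP(Q2 2009)·Q(Q1 2009) = 3248.91×2 + 9487.84×10 + 4318.84×6 + 530.80×9 = 6497.82 + 94878.4 + 25913.04 + 4777.2 = 132066.46
ΣP(Q1 2009)·Q(Q1 2009) = 2889.24×2 + 7811.88×10 + 3132.68×6 + 385.17×9 = 5778.48 + 78118.8 + 18796.08 + 3466.53 = 106159.89
Index = 132066.46 / 106159.89 × 100 = 124.4034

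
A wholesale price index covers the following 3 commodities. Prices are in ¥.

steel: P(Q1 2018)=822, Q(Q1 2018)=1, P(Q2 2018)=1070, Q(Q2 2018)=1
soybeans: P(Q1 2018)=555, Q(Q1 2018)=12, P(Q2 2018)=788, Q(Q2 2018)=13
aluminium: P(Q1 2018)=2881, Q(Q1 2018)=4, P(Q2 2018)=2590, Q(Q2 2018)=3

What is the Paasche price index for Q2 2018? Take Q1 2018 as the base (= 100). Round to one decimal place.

114.4

Paasche price index uses current-period quantities as weights.
ΣP(Q2 2018)·Q(Q2 2018) = 1070×1 + 788×13 + 2590×3 = 1070 + 10244 + 7770 = 19084
ΣP(Q1 2018)·Q(Q2 2018) = 822×1 + 555×13 + 2881×3 = 822 + 7215 + 8643 = 16680
Index = 19084 / 16680 × 100 = 114.4125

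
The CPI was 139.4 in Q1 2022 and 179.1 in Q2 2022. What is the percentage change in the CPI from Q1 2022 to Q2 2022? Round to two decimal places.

Change = (179.1 − 139.4) / 139.4 × 100
       = 39.7 / 139.4 × 100 = 28.4792%

28.48%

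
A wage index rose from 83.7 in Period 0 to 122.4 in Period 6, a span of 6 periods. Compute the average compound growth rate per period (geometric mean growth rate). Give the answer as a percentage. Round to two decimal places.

6.54%

Growth factor = (122.4/83.7)^(1/6) = (1.462366)^(1/6) = 1.065392
Growth rate = 1.065392 − 1 = 0.065392 = 6.5392%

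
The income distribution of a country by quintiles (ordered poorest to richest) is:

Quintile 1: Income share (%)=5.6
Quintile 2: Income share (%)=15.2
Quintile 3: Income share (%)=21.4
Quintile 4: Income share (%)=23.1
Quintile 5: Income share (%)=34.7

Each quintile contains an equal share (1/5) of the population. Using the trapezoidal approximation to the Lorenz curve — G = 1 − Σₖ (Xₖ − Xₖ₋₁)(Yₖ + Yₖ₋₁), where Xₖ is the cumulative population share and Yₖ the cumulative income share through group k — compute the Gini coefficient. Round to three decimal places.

Cumulative income shares Yₖ: 0.0560, 0.2080, 0.4220, 0.6530, 1.0000
Σ (Xₖ−Xₖ₋₁)(Yₖ+Yₖ₋₁) = (1/5)(0.0560+0.0000) + (1/5)(0.2080+0.0560) + (1/5)(0.4220+0.2080) + (1/5)(0.6530+0.4220) + (1/5)(1.0000+0.6530)
  = 0.0112 + 0.0528 + 0.1260 + 0.2150 + 0.3306 = 0.7356
G = 1 − 0.7356 = 0.2644

0.264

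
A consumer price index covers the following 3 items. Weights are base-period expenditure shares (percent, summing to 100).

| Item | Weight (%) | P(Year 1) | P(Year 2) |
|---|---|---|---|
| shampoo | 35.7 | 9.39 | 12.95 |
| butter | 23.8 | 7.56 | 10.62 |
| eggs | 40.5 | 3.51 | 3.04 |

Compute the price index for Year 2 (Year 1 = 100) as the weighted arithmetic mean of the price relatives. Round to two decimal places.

117.75

shampoo: 35.7 × (12.95/9.39) = 35.7 × 1.379127 = 49.2348
butter: 23.8 × (10.62/7.56) = 23.8 × 1.404762 = 33.4333
eggs: 40.5 × (3.04/3.51) = 40.5 × 0.866097 = 35.0769
Index = Σ wᵢ·(p₁ᵢ/p₀ᵢ) = 49.2348 + 33.4333 + 35.0769 = 117.7451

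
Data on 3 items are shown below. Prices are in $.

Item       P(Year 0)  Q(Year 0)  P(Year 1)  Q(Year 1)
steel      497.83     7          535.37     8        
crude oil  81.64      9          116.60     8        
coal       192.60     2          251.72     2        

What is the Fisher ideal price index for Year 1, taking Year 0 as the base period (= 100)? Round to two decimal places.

Laspeyres component (base-period weights):
ΣP(Year 1)Q(Year 0) = 535.37×7 + 116.60×9 + 251.72×2 = 3747.59 + 1049.4 + 503.44 = 5300.43
ΣP(Year 0)Q(Year 0) = 497.83×7 + 81.64×9 + 192.60×2 = 3484.81 + 734.76 + 385.2 = 4604.77
L = 5300.43 / 4604.77 × 100 = 115.1074
Paasche component (current-period weights):
ΣP(Year 1)Q(Year 1) = 535.37×8 + 116.60×8 + 251.72×2 = 4282.96 + 932.8 + 503.44 = 5719.2
ΣP(Year 0)Q(Year 1) = 497.83×8 + 81.64×8 + 192.60×2 = 3982.64 + 653.12 + 385.2 = 5020.96
P = 5719.2 / 5020.96 × 100 = 113.9065
Fisher = √(L × P) = √(115.1074 × 113.9065) = 114.5054

114.51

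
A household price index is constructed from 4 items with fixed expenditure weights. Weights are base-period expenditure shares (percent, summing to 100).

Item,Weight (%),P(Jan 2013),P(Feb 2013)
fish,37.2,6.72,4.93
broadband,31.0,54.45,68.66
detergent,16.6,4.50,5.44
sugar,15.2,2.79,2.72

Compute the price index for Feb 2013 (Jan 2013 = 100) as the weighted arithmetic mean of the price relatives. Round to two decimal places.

101.27

fish: 37.2 × (4.93/6.72) = 37.2 × 0.733631 = 27.2911
broadband: 31.0 × (68.66/54.45) = 31.0 × 1.260973 = 39.0902
detergent: 16.6 × (5.44/4.50) = 16.6 × 1.208889 = 20.0676
sugar: 15.2 × (2.72/2.79) = 15.2 × 0.974910 = 14.8186
Index = Σ wᵢ·(p₁ᵢ/p₀ᵢ) = 27.2911 + 39.0902 + 20.0676 + 14.8186 = 101.2674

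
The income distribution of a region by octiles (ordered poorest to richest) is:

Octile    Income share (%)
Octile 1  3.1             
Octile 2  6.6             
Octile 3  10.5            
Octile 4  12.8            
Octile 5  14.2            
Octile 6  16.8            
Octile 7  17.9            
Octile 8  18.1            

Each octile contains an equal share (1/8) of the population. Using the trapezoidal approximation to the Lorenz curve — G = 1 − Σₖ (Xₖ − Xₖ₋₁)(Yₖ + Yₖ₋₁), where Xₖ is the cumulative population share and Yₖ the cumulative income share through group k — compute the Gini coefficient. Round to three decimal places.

0.227

Cumulative income shares Yₖ: 0.0310, 0.0970, 0.2020, 0.3300, 0.4720, 0.6400, 0.8190, 1.0000
Σ (Xₖ−Xₖ₋₁)(Yₖ+Yₖ₋₁) = (1/8)(0.0310+0.0000) + (1/8)(0.0970+0.0310) + (1/8)(0.2020+0.0970) + (1/8)(0.3300+0.2020) + (1/8)(0.4720+0.3300) + (1/8)(0.6400+0.4720) + (1/8)(0.8190+0.6400) + (1/8)(1.0000+0.8190)
  = 0.0039 + 0.0160 + 0.0374 + 0.0665 + 0.1003 + 0.1390 + 0.1824 + 0.2274 = 0.7728
G = 1 − 0.7728 = 0.2272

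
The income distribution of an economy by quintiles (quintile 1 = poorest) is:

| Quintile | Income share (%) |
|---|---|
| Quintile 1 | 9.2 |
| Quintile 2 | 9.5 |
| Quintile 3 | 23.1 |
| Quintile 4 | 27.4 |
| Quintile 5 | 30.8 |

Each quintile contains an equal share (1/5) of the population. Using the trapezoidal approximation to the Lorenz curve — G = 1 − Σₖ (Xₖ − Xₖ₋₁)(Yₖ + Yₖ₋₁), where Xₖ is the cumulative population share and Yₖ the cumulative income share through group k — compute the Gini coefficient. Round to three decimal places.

0.244

Cumulative income shares Yₖ: 0.0920, 0.1870, 0.4180, 0.6920, 1.0000
Σ (Xₖ−Xₖ₋₁)(Yₖ+Yₖ₋₁) = (1/5)(0.0920+0.0000) + (1/5)(0.1870+0.0920) + (1/5)(0.4180+0.1870) + (1/5)(0.6920+0.4180) + (1/5)(1.0000+0.6920)
  = 0.0184 + 0.0558 + 0.1210 + 0.2220 + 0.3384 = 0.7556
G = 1 − 0.7556 = 0.2444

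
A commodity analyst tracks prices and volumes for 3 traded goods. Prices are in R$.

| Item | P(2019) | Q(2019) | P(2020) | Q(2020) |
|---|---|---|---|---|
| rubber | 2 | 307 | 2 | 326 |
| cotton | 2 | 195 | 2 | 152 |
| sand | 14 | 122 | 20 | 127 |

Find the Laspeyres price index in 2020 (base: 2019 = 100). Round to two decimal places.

126.99

Laspeyres price index uses base-period quantities as weights.
ΣP(2020)·Q(2019) = 2×307 + 2×195 + 20×122 = 614 + 390 + 2440 = 3444
ΣP(2019)·Q(2019) = 2×307 + 2×195 + 14×122 = 614 + 390 + 1708 = 2712
Index = 3444 / 2712 × 100 = 126.9912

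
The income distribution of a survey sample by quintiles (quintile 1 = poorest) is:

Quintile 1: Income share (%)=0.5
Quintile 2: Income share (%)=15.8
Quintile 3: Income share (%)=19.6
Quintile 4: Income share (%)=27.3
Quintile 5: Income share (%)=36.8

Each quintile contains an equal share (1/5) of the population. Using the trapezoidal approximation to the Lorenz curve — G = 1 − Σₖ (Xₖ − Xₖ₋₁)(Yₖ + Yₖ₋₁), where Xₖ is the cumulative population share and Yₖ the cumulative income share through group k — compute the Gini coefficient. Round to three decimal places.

0.336

Cumulative income shares Yₖ: 0.0050, 0.1630, 0.3590, 0.6320, 1.0000
Σ (Xₖ−Xₖ₋₁)(Yₖ+Yₖ₋₁) = (1/5)(0.0050+0.0000) + (1/5)(0.1630+0.0050) + (1/5)(0.3590+0.1630) + (1/5)(0.6320+0.3590) + (1/5)(1.0000+0.6320)
  = 0.0010 + 0.0336 + 0.1044 + 0.1982 + 0.3264 = 0.6636
G = 1 − 0.6636 = 0.3364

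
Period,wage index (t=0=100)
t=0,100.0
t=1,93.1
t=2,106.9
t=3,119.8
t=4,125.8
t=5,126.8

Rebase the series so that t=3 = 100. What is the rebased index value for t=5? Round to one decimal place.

105.8

Rebased(t=5) = 126.8 / 119.8 × 100 = 105.8431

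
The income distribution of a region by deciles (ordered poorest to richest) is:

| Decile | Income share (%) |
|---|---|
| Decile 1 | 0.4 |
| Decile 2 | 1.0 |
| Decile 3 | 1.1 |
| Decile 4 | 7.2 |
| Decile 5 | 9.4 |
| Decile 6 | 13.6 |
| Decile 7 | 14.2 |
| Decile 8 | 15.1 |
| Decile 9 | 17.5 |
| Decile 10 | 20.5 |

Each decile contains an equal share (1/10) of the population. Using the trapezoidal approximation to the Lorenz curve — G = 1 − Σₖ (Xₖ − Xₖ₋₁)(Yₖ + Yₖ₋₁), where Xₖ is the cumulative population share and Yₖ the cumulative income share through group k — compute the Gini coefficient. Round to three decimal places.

Cumulative income shares Yₖ: 0.0040, 0.0140, 0.0250, 0.0970, 0.1910, 0.3270, 0.4690, 0.6200, 0.7950, 1.0000
Σ (Xₖ−Xₖ₋₁)(Yₖ+Yₖ₋₁) = (1/10)(0.0040+0.0000) + (1/10)(0.0140+0.0040) + (1/10)(0.0250+0.0140) + (1/10)(0.0970+0.0250) + (1/10)(0.1910+0.0970) + (1/10)(0.3270+0.1910) + (1/10)(0.4690+0.3270) + (1/10)(0.6200+0.4690) + (1/10)(0.7950+0.6200) + (1/10)(1.0000+0.7950)
  = 0.0004 + 0.0018 + 0.0039 + 0.0122 + 0.0288 + 0.0518 + 0.0796 + 0.1089 + 0.1415 + 0.1795 = 0.6084
G = 1 − 0.6084 = 0.3916

0.392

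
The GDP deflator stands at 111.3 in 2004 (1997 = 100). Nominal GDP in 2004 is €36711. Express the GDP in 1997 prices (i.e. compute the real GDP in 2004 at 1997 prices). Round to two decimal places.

32983.83

Real = Nominal ÷ (Index/100) = 36711 ÷ (111.3/100)
     = 36711 ÷ 1.113 = 32983.8275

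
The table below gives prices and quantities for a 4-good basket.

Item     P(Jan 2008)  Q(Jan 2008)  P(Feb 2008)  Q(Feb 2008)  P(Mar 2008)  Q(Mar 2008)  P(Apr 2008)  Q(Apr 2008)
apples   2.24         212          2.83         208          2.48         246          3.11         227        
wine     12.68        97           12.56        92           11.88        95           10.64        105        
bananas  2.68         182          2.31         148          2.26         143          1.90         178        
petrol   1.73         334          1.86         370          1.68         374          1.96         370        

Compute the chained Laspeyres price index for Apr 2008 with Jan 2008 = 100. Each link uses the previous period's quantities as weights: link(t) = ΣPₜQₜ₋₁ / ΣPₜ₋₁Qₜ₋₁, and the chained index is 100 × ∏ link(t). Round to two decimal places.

98.65

Link Jan 2008→Feb 2008:
ΣP(Feb 2008)Q(Jan 2008) = 2.83×212 + 12.56×97 + 2.31×182 + 1.86×334 = 599.96 + 1218.32 + 420.42 + 621.24 = 2859.94
ΣP(Jan 2008)Q(Jan 2008) = 2.24×212 + 12.68×97 + 2.68×182 + 1.73×334 = 474.88 + 1229.96 + 487.76 + 577.82 = 2770.42
link = 2859.94/2770.42 = 1.032313
Link Feb 2008→Mar 2008:
ΣP(Mar 2008)Q(Feb 2008) = 2.48×208 + 11.88×92 + 2.26×148 + 1.68×370 = 515.84 + 1092.96 + 334.48 + 621.6 = 2564.88
ΣP(Feb 2008)Q(Feb 2008) = 2.83×208 + 12.56×92 + 2.31×148 + 1.86×370 = 588.64 + 1155.52 + 341.88 + 688.2 = 2774.24
link = 2564.88/2774.24 = 0.924534
Link Mar 2008→Apr 2008:
ΣP(Apr 2008)Q(Mar 2008) = 3.11×246 + 10.64×95 + 1.90×143 + 1.96×374 = 765.06 + 1010.8 + 271.7 + 733.04 = 2780.6
ΣP(Mar 2008)Q(Mar 2008) = 2.48×246 + 11.88×95 + 2.26×143 + 1.68×374 = 610.08 + 1128.6 + 323.18 + 628.32 = 2690.18
link = 2780.6/2690.18 = 1.033611
Chained index = 100 × 1.032313 × 0.924534 × 1.033611 = 98.6487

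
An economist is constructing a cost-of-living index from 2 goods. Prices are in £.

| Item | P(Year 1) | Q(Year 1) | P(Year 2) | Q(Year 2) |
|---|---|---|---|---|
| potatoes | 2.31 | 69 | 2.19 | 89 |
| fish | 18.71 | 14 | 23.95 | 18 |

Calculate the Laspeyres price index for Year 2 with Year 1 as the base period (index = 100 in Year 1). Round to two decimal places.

Laspeyres price index uses base-period quantities as weights.
ΣP(Year 2)·Q(Year 1) = 2.19×69 + 23.95×14 = 151.11 + 335.3 = 486.41
ΣP(Year 1)·Q(Year 1) = 2.31×69 + 18.71×14 = 159.39 + 261.94 = 421.33
Index = 486.41 / 421.33 × 100 = 115.4463

115.45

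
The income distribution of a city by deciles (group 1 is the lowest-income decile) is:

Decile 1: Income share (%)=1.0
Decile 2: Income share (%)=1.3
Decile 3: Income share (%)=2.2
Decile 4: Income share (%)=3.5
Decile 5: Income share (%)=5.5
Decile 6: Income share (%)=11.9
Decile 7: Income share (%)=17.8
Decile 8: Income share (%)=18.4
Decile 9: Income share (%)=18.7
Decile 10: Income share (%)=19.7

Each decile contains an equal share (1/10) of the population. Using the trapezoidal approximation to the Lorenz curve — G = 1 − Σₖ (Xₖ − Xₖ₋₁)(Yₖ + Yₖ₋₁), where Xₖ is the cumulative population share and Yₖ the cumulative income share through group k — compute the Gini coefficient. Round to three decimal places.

0.420

Cumulative income shares Yₖ: 0.0100, 0.0230, 0.0450, 0.0800, 0.1350, 0.2540, 0.4320, 0.6160, 0.8030, 1.0000
Σ (Xₖ−Xₖ₋₁)(Yₖ+Yₖ₋₁) = (1/10)(0.0100+0.0000) + (1/10)(0.0230+0.0100) + (1/10)(0.0450+0.0230) + (1/10)(0.0800+0.0450) + (1/10)(0.1350+0.0800) + (1/10)(0.2540+0.1350) + (1/10)(0.4320+0.2540) + (1/10)(0.6160+0.4320) + (1/10)(0.8030+0.6160) + (1/10)(1.0000+0.8030)
  = 0.0010 + 0.0033 + 0.0068 + 0.0125 + 0.0215 + 0.0389 + 0.0686 + 0.1048 + 0.1419 + 0.1803 = 0.5796
G = 1 − 0.5796 = 0.4204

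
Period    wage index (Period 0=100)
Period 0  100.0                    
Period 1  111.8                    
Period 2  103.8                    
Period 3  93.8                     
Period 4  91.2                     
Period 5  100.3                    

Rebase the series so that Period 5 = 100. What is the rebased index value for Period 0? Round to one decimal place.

Rebased(Period 0) = 100.0 / 100.3 × 100 = 99.7009

99.7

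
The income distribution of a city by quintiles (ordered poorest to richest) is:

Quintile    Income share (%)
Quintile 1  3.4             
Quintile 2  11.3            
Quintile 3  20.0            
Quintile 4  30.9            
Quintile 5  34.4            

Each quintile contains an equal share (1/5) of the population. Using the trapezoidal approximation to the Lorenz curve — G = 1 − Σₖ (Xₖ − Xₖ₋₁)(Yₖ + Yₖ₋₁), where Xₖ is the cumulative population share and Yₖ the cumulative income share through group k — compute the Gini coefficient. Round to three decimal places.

Cumulative income shares Yₖ: 0.0340, 0.1470, 0.3470, 0.6560, 1.0000
Σ (Xₖ−Xₖ₋₁)(Yₖ+Yₖ₋₁) = (1/5)(0.0340+0.0000) + (1/5)(0.1470+0.0340) + (1/5)(0.3470+0.1470) + (1/5)(0.6560+0.3470) + (1/5)(1.0000+0.6560)
  = 0.0068 + 0.0362 + 0.0988 + 0.2006 + 0.3312 = 0.6736
G = 1 − 0.6736 = 0.3264

0.326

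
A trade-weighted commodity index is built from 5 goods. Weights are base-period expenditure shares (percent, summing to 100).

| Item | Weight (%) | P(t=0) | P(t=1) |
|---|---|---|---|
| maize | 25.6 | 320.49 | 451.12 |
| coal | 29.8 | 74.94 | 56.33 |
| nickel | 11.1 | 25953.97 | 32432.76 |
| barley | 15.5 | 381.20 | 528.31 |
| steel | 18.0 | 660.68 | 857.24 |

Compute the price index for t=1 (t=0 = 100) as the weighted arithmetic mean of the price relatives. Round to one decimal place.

maize: 25.6 × (451.12/320.49) = 25.6 × 1.407595 = 36.0344
coal: 29.8 × (56.33/74.94) = 29.8 × 0.751668 = 22.3997
nickel: 11.1 × (32432.76/25953.97) = 11.1 × 1.249626 = 13.8709
barley: 15.5 × (528.31/381.20) = 15.5 × 1.385913 = 21.4817
steel: 18.0 × (857.24/660.68) = 18.0 × 1.297512 = 23.3552
Index = Σ wᵢ·(p₁ᵢ/p₀ᵢ) = 36.0344 + 22.3997 + 13.8709 + 21.4817 + 23.3552 = 117.1418

117.1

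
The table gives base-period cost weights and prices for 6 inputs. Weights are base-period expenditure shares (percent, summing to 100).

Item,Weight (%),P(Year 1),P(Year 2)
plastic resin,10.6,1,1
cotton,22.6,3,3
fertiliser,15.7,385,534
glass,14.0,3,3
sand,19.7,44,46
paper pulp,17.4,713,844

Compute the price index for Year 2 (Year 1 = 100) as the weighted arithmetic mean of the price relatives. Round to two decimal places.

110.17

plastic resin: 10.6 × (1/1) = 10.6 × 1.000000 = 10.6000
cotton: 22.6 × (3/3) = 22.6 × 1.000000 = 22.6000
fertiliser: 15.7 × (534/385) = 15.7 × 1.387013 = 21.7761
glass: 14.0 × (3/3) = 14.0 × 1.000000 = 14.0000
sand: 19.7 × (46/44) = 19.7 × 1.045455 = 20.5955
paper pulp: 17.4 × (844/713) = 17.4 × 1.183731 = 20.5969
Index = Σ wᵢ·(p₁ᵢ/p₀ᵢ) = 10.6000 + 22.6000 + 21.7761 + 14.0000 + 20.5955 + 20.5969 = 110.1685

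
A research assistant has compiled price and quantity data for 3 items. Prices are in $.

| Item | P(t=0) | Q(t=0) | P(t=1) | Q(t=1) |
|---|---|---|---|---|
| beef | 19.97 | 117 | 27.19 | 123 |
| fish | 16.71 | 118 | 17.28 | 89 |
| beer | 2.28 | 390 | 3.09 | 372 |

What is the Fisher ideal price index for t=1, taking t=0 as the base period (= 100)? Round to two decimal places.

Laspeyres component (base-period weights):
ΣP(t=1)Q(t=0) = 27.19×117 + 17.28×118 + 3.09×390 = 3181.23 + 2039.04 + 1205.1 = 6425.37
ΣP(t=0)Q(t=0) = 19.97×117 + 16.71×118 + 2.28×390 = 2336.49 + 1971.78 + 889.2 = 5197.47
L = 6425.37 / 5197.47 × 100 = 123.6250
Paasche component (current-period weights):
ΣP(t=1)Q(t=1) = 27.19×123 + 17.28×89 + 3.09×372 = 3344.37 + 1537.92 + 1149.48 = 6031.77
ΣP(t=0)Q(t=1) = 19.97×123 + 16.71×89 + 2.28×372 = 2456.31 + 1487.19 + 848.16 = 4791.66
P = 6031.77 / 4791.66 × 100 = 125.8806
Fisher = √(L × P) = √(123.6250 × 125.8806) = 124.7477

124.75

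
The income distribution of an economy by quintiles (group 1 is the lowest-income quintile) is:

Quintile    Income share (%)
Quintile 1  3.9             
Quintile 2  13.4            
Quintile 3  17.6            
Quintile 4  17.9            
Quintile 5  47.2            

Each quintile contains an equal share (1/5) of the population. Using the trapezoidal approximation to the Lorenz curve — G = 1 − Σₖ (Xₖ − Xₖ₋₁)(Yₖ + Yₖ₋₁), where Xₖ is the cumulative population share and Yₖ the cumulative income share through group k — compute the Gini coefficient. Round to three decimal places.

0.364

Cumulative income shares Yₖ: 0.0390, 0.1730, 0.3490, 0.5280, 1.0000
Σ (Xₖ−Xₖ₋₁)(Yₖ+Yₖ₋₁) = (1/5)(0.0390+0.0000) + (1/5)(0.1730+0.0390) + (1/5)(0.3490+0.1730) + (1/5)(0.5280+0.3490) + (1/5)(1.0000+0.5280)
  = 0.0078 + 0.0424 + 0.1044 + 0.1754 + 0.3056 = 0.6356
G = 1 − 0.6356 = 0.3644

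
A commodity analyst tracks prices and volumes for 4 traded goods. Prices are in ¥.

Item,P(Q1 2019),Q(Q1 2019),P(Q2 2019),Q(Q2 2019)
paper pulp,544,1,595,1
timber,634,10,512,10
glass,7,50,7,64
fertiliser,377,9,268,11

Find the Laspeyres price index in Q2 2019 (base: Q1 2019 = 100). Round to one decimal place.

79.8

Laspeyres price index uses base-period quantities as weights.
ΣP(Q2 2019)·Q(Q1 2019) = 595×1 + 512×10 + 7×50 + 268×9 = 595 + 5120 + 350 + 2412 = 8477
ΣP(Q1 2019)·Q(Q1 2019) = 544×1 + 634×10 + 7×50 + 377×9 = 544 + 6340 + 350 + 3393 = 10627
Index = 8477 / 10627 × 100 = 79.7685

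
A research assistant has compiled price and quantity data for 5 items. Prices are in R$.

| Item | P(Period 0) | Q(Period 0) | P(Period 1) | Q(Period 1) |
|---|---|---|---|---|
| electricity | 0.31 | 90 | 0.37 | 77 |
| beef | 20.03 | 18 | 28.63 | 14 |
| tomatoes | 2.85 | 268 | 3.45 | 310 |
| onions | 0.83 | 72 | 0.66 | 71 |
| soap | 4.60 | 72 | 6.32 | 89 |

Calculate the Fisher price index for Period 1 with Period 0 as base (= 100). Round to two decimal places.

127.66

Laspeyres component (base-period weights):
ΣP(Period 1)Q(Period 0) = 0.37×90 + 28.63×18 + 3.45×268 + 0.66×72 + 6.32×72 = 33.3 + 515.34 + 924.6 + 47.52 + 455.04 = 1975.8
ΣP(Period 0)Q(Period 0) = 0.31×90 + 20.03×18 + 2.85×268 + 0.83×72 + 4.60×72 = 27.9 + 360.54 + 763.8 + 59.76 + 331.2 = 1543.2
L = 1975.8 / 1543.2 × 100 = 128.0327
Paasche component (current-period weights):
ΣP(Period 1)Q(Period 1) = 0.37×77 + 28.63×14 + 3.45×310 + 0.66×71 + 6.32×89 = 28.49 + 400.82 + 1069.5 + 46.86 + 562.48 = 2108.15
ΣP(Period 0)Q(Period 1) = 0.31×77 + 20.03×14 + 2.85×310 + 0.83×71 + 4.60×89 = 23.87 + 280.42 + 883.5 + 58.93 + 409.4 = 1656.12
P = 2108.15 / 1656.12 × 100 = 127.2945
Fisher = √(L × P) = √(128.0327 × 127.2945) = 127.6631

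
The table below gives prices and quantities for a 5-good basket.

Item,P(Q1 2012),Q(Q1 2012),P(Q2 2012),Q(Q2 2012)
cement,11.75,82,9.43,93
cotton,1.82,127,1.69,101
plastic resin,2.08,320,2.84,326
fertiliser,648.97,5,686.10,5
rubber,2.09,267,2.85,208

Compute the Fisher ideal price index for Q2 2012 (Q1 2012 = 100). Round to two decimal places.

Laspeyres component (base-period weights):
ΣP(Q2 2012)Q(Q1 2012) = 9.43×82 + 1.69×127 + 2.84×320 + 686.10×5 + 2.85×267 = 773.26 + 214.63 + 908.8 + 3430.5 + 760.95 = 6088.14
ΣP(Q1 2012)Q(Q1 2012) = 11.75×82 + 1.82×127 + 2.08×320 + 648.97×5 + 2.09×267 = 963.5 + 231.14 + 665.6 + 3244.85 + 558.03 = 5663.12
L = 6088.14 / 5663.12 × 100 = 107.5051
Paasche component (current-period weights):
ΣP(Q2 2012)Q(Q2 2012) = 9.43×93 + 1.69×101 + 2.84×326 + 686.10×5 + 2.85×208 = 876.99 + 170.69 + 925.84 + 3430.5 + 592.8 = 5996.82
ΣP(Q1 2012)Q(Q2 2012) = 11.75×93 + 1.82×101 + 2.08×326 + 648.97×5 + 2.09×208 = 1092.75 + 183.82 + 678.08 + 3244.85 + 434.72 = 5634.22
P = 5996.82 / 5634.22 × 100 = 106.4357
Fisher = √(L × P) = √(107.5051 × 106.4357) = 106.9690

106.97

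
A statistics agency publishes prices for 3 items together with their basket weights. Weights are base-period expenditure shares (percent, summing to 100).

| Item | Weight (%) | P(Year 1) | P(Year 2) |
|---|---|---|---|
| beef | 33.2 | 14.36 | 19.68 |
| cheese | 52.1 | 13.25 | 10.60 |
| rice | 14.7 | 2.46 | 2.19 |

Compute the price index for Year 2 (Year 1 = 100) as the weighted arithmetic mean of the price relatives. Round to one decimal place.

100.3

beef: 33.2 × (19.68/14.36) = 33.2 × 1.370474 = 45.4997
cheese: 52.1 × (10.60/13.25) = 52.1 × 0.800000 = 41.6800
rice: 14.7 × (2.19/2.46) = 14.7 × 0.890244 = 13.0866
Index = Σ wᵢ·(p₁ᵢ/p₀ᵢ) = 45.4997 + 41.6800 + 13.0866 = 100.2663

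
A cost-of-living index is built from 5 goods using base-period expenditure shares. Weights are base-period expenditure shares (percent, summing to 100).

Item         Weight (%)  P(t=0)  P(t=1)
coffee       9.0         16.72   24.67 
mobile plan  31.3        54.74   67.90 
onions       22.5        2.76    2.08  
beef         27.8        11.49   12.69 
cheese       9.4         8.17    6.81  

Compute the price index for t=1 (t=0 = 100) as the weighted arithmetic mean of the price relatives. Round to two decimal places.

107.60

coffee: 9.0 × (24.67/16.72) = 9.0 × 1.475478 = 13.2793
mobile plan: 31.3 × (67.90/54.74) = 31.3 × 1.240409 = 38.8248
onions: 22.5 × (2.08/2.76) = 22.5 × 0.753623 = 16.9565
beef: 27.8 × (12.69/11.49) = 27.8 × 1.104439 = 30.7034
cheese: 9.4 × (6.81/8.17) = 9.4 × 0.833537 = 7.8353
Index = Σ wᵢ·(p₁ᵢ/p₀ᵢ) = 13.2793 + 38.8248 + 16.9565 + 30.7034 + 7.8353 = 107.5993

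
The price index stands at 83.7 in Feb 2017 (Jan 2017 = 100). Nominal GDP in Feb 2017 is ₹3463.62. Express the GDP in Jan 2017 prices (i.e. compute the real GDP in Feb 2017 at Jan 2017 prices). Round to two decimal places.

4138.14

Real = Nominal ÷ (Index/100) = 3463.62 ÷ (83.7/100)
     = 3463.62 ÷ 0.837 = 4138.1362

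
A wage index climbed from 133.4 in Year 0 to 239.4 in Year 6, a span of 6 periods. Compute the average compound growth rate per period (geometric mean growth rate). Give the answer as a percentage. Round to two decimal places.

Growth factor = (239.4/133.4)^(1/6) = (1.794603)^(1/6) = 1.102372
Growth rate = 1.102372 − 1 = 0.102372 = 10.2372%

10.24%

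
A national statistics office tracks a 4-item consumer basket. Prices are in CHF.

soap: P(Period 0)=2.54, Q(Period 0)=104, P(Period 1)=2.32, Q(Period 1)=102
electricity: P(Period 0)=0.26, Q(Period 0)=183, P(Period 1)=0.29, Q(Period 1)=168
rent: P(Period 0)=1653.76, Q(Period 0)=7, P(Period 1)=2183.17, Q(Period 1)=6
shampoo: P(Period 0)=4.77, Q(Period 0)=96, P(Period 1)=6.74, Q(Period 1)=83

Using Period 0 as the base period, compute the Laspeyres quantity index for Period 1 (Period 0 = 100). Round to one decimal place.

86.0

Laspeyres quantity index uses base-period prices as weights.
ΣP(Period 0)·Q(Period 1) = 2.54×102 + 0.26×168 + 1653.76×6 + 4.77×83 = 259.08 + 43.68 + 9922.56 + 395.91 = 10621.23
ΣP(Period 0)·Q(Period 0) = 2.54×104 + 0.26×183 + 1653.76×7 + 4.77×96 = 264.16 + 47.58 + 11576.32 + 457.92 = 12345.98
Index = 10621.23 / 12345.98 × 100 = 86.0299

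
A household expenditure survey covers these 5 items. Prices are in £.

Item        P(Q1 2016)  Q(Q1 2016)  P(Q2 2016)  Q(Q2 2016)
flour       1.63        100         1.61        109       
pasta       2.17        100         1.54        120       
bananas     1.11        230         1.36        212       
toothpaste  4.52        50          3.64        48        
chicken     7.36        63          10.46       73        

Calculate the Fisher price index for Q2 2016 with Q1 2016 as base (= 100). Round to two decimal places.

111.00

Laspeyres component (base-period weights):
ΣP(Q2 2016)Q(Q1 2016) = 1.61×100 + 1.54×100 + 1.36×230 + 3.64×50 + 10.46×63 = 161 + 154 + 312.8 + 182 + 658.98 = 1468.78
ΣP(Q1 2016)Q(Q1 2016) = 1.63×100 + 2.17×100 + 1.11×230 + 4.52×50 + 7.36×63 = 163 + 217 + 255.3 + 226 + 463.68 = 1324.98
L = 1468.78 / 1324.98 × 100 = 110.8530
Paasche component (current-period weights):
ΣP(Q2 2016)Q(Q2 2016) = 1.61×109 + 1.54×120 + 1.36×212 + 3.64×48 + 10.46×73 = 175.49 + 184.8 + 288.32 + 174.72 + 763.58 = 1586.91
ΣP(Q1 2016)Q(Q2 2016) = 1.63×109 + 2.17×120 + 1.11×212 + 4.52×48 + 7.36×73 = 177.67 + 260.4 + 235.32 + 216.96 + 537.28 = 1427.63
P = 1586.91 / 1427.63 × 100 = 111.1570
Fisher = √(L × P) = √(110.8530 × 111.1570) = 111.0049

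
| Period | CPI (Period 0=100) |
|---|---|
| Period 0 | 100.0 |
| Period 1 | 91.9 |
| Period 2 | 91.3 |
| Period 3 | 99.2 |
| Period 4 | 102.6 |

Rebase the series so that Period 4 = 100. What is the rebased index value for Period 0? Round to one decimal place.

Rebased(Period 0) = 100.0 / 102.6 × 100 = 97.4659

97.5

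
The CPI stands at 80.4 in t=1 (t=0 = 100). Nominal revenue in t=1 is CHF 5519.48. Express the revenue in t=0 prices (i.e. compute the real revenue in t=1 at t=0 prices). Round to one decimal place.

6865.0

Real = Nominal ÷ (Index/100) = 5519.48 ÷ (80.4/100)
     = 5519.48 ÷ 0.804 = 6865.0249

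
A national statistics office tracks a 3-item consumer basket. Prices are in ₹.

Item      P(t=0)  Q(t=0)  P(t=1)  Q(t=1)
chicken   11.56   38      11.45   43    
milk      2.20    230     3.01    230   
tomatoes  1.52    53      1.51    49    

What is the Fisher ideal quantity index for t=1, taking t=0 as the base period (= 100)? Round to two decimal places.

Laspeyres component (base-period weights):
ΣP(t=0)Q(t=1) = 11.56×43 + 2.20×230 + 1.52×49 = 497.08 + 506 + 74.48 = 1077.56
ΣP(t=0)Q(t=0) = 11.56×38 + 2.20×230 + 1.52×53 = 439.28 + 506 + 80.56 = 1025.84
L = 1077.56 / 1025.84 × 100 = 105.0417
Paasche component (current-period weights):
ΣP(t=1)Q(t=1) = 11.45×43 + 3.01×230 + 1.51×49 = 492.35 + 692.3 + 73.99 = 1258.64
ΣP(t=1)Q(t=0) = 11.45×38 + 3.01×230 + 1.51×53 = 435.1 + 692.3 + 80.03 = 1207.43
P = 1258.64 / 1207.43 × 100 = 104.2412
Fisher = √(L × P) = √(105.0417 × 104.2412) = 104.6407

104.64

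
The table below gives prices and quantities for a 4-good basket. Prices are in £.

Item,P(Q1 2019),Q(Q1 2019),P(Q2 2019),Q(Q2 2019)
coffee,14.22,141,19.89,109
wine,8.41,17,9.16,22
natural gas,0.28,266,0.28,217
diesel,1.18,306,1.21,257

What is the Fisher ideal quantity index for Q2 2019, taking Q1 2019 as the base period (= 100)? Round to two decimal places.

Laspeyres component (base-period weights):
ΣP(Q1 2019)Q(Q2 2019) = 14.22×109 + 8.41×22 + 0.28×217 + 1.18×257 = 1549.98 + 185.02 + 60.76 + 303.26 = 2099.02
ΣP(Q1 2019)Q(Q1 2019) = 14.22×141 + 8.41×17 + 0.28×266 + 1.18×306 = 2005.02 + 142.97 + 74.48 + 361.08 = 2583.55
L = 2099.02 / 2583.55 × 100 = 81.2456
Paasche component (current-period weights):
ΣP(Q2 2019)Q(Q2 2019) = 19.89×109 + 9.16×22 + 0.28×217 + 1.21×257 = 2168.01 + 201.52 + 60.76 + 310.97 = 2741.26
ΣP(Q2 2019)Q(Q1 2019) = 19.89×141 + 9.16×17 + 0.28×266 + 1.21×306 = 2804.49 + 155.72 + 74.48 + 370.26 = 3404.95
P = 2741.26 / 3404.95 × 100 = 80.5081
Fisher = √(L × P) = √(81.2456 × 80.5081) = 80.8760

80.88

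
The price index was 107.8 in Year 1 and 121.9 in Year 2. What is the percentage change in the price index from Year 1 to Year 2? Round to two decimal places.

Change = (121.9 − 107.8) / 107.8 × 100
       = 14.1 / 107.8 × 100 = 13.0798%

13.08%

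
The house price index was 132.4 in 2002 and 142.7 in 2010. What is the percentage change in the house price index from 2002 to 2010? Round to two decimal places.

7.78%

Change = (142.7 − 132.4) / 132.4 × 100
       = 10.3 / 132.4 × 100 = 7.7795%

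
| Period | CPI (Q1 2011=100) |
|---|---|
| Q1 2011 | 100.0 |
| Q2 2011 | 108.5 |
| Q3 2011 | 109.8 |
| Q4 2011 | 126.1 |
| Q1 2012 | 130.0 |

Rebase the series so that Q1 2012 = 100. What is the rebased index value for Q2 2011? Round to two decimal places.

Rebased(Q2 2011) = 108.5 / 130.0 × 100 = 83.4615

83.46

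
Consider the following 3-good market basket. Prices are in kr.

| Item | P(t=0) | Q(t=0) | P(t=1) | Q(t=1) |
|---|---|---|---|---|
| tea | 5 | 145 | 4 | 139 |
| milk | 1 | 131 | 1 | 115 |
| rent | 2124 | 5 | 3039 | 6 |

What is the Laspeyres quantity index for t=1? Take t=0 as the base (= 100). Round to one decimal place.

118.1

Laspeyres quantity index uses base-period prices as weights.
ΣP(t=0)·Q(t=1) = 5×139 + 1×115 + 2124×6 = 695 + 115 + 12744 = 13554
ΣP(t=0)·Q(t=0) = 5×145 + 1×131 + 2124×5 = 725 + 131 + 10620 = 11476
Index = 13554 / 11476 × 100 = 118.1074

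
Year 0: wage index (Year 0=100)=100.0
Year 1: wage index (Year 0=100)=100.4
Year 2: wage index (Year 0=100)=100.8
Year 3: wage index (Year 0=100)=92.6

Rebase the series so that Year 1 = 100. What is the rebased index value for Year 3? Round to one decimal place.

92.2

Rebased(Year 3) = 92.6 / 100.4 × 100 = 92.2311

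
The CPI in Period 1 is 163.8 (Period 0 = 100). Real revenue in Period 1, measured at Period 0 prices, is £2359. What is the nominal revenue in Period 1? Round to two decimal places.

Nominal = Real × (Index/100) = 2359 × (163.8/100)
        = 2359 × 1.638 = 3864.0420

3864.04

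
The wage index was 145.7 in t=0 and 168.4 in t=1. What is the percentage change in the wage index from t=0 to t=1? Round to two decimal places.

Change = (168.4 − 145.7) / 145.7 × 100
       = 22.7 / 145.7 × 100 = 15.5800%

15.58%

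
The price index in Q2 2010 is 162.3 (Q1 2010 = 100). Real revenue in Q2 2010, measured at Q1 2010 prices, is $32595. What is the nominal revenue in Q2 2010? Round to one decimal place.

52901.7

Nominal = Real × (Index/100) = 32595 × (162.3/100)
        = 32595 × 1.623 = 52901.6850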